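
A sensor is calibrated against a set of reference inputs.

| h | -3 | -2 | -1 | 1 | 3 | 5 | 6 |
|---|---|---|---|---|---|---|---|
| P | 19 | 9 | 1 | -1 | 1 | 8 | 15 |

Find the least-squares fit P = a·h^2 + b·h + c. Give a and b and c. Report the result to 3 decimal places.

Setting ∂/∂a … = 0 gives: 2101·a + 333·b + 85·c = 956;  333·a + 85·b + 9·c = 56;  85·a + 9·b + 7·c = 52.
(Σh^2·h^2 = 2101, Σh^2·h = 333, Σh^2 = 85, Σh·h = 85, Σh = 9, Σ1 = 7, Σh^2·P = 956, Σh·P = 56, ΣP = 52.)
Solving the 3×3 system (Gaussian elimination) gives a = 2089/2262, b = -77/26, c = 25/1131.

a = 0.924, b = -2.962, c = 0.022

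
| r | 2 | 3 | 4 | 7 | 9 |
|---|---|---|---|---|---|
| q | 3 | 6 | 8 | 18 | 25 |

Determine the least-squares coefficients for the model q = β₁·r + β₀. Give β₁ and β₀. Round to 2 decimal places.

β₁ = 3.15, β₀ = -3.74

Compute the Gram sums: Σr·r = 159, Σr = 25, Σ1 = 5.
And Σr·q = 407, Σq = 60.
Normal equations: [[159, 25]; [25, 5]]·[β₁, β₀]ᵀ = [407, 60]ᵀ.
Eliminating β₀: 5·(row 1) − 25·(row 2) gives 170·β₁ = 5·407 − 25·60 = 535, so β₁ = 107/34.
Then β₀ = (60 − 25·(107/34))/5 = -127/34.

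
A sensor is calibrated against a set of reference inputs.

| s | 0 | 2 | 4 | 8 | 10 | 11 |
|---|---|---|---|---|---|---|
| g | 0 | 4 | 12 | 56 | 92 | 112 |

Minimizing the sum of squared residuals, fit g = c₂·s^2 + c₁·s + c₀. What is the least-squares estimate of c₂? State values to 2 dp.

c₂ = 1.03

Normal-equation sums: Σs^2·s^2 = 29009, Σs^2·s = 2915, Σs^2 = 305, Σs·s = 305, Σs = 35, Σ1 = 6.
Right-hand side: Σs^2·g = 26544, Σs·g = 2656, Σg = 276.
So AᵀA·[c₂, c₁, c₀]ᵀ = Aᵀg: [[29009, 2915, 305]; [2915, 305, 35]; [305, 35, 6]]·[c₂, c₁, c₀]ᵀ = [26544, 2656, 276]ᵀ.
Solving the 3×3 system (Gaussian elimination) gives c₂ = 11062/10743, c₁ = -65822/53715, c₀ = 2884/3581.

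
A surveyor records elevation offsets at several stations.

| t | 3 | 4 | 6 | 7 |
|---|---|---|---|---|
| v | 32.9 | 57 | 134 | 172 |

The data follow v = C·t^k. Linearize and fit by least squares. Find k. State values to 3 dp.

Let Y = ln v. Fitting Y = k·ln t + ln C by least squares:
Over the data: Σln t = 6.2226, Σ(ln t)² = 10.1257, Σln v = 17.5819, Σln t·ln v = 28.2351.
Normal system: [[10.1257, 6.2226]; [6.2226, 4]]·[k, ln C]ᵀ = [28.2351, 17.5819]ᵀ.
Solving (det = 1.7825): k = 1.98384, ln C = 1.30931.

k = 1.984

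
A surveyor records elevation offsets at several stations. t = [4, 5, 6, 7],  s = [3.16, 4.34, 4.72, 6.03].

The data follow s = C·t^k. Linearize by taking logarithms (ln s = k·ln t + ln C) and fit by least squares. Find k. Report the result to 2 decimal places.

Linearized form: ln s = k·ln t + ln C. From the 4 transformed points,
Over the data: Σln t = 6.7334, Σ(ln t)² = 11.5091, Σln s = 5.9670, Σln t·ln s = 10.2343.
Normal system: [[11.5091, 6.7334]; [6.7334, 4]]·[k, ln C]ᵀ = [10.2343, 5.9670]ᵀ.
Solving (det = 0.6976): k = 1.08778, ln C = -0.33937.

k = 1.09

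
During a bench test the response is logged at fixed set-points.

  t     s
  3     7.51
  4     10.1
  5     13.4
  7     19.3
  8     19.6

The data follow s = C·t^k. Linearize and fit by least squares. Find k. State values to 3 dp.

k = 1.028

Linearized form: ln s = k·ln t + ln C. From the 5 transformed points,
Σln t = 8.1197, Σ(ln t)² = 13.8297, Σln s = 12.8597, Σln t·ln s = 21.5454.
Normal system: [[13.8297, 8.1197]; [8.1197, 5]]·[k, ln C]ᵀ = [21.5454, 12.8597]ᵀ.
Slope k = (n·Σln t·ln s − Σln t·Σln s)/(n·Σ(ln t)² − (Σln t)²) = (5·21.5454 − 8.1197·12.8597)/3.2190 = 1.02834; ln C = (Σln s − k·Σln t)/n = 0.90197.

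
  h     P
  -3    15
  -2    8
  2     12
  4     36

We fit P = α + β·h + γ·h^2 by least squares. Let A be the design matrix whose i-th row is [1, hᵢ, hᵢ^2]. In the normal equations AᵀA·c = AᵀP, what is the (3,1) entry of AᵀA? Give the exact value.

33

Row 3 ↔ basis h^2, column 1 ↔ basis 1, so (AᵀA)_{3,1} = Σᵢ h^2 = (9)·(1) + (4)·(1) + (4)·(1) + (16)·(1) = 33.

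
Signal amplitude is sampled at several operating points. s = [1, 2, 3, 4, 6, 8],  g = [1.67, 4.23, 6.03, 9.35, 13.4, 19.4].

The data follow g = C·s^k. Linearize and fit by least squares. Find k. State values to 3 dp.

k = 1.161

Taking logs, ln g = k·ln s + ln C, so regress ln g on ln s.
Σln s = 7.0493, Σ(ln s)² = 11.1437, Σln g = 11.5477, Σln s·ln g = 16.8887.
Normal system: [[11.1437, 7.0493]; [7.0493, 6]]·[k, ln C]ᵀ = [16.8887, 11.5477]ᵀ.
Solving (det = 17.1702): k = 1.16070, ln C = 0.56093.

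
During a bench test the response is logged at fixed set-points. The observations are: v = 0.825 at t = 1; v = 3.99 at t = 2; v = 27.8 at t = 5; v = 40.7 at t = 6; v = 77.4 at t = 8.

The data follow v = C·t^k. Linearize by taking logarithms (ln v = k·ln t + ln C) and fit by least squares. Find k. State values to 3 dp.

k = 2.170

Linearized form: ln v = k·ln t + ln C. From the 5 transformed points,
Σln t = 6.1738, Σ(ln t)² = 10.6052, Σln v = 12.5717, Σln t·ln v = 21.9947.
Equations: 10.6052·k + 6.1738·ln C = 21.9947;  6.1738·k + 5·ln C = 12.5717.
Δ = 10.6052·5 − (6.1738)² = 14.9105; k = (21.9947·5 − 6.1738·12.5717)/14.9105 = 2.17021, ln C = (10.6052·12.5717 − 6.1738·21.9947)/14.9105 = -0.16535.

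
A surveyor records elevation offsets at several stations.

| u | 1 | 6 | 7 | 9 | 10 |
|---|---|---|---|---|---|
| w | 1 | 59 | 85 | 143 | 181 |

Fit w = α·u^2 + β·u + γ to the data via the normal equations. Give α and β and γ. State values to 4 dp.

α = 2.0503, β = -2.6120, γ = 1.5519

AᵀA·[α, β, γ]ᵀ = Aᵀw reads: 20259·α + 2289·β + 267·γ = 35973;  2289·α + 267·β + 33·γ = 4047;  267·α + 33·β + 5·γ = 469.
Row-reducing yields α = 1263/616, β = -1609/616, γ = 239/154.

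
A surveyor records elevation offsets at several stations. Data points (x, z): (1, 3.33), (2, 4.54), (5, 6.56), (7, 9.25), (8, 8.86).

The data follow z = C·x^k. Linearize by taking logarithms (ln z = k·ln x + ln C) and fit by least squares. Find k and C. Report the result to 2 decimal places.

k = 0.49, C = 3.27

Let Y = ln z. Fitting Y = k·ln x + ln C by least squares:
Over the data: Σln x = 6.3279, Σ(ln x)² = 11.1814, Σln z = 9.0031, Σln x·ln z = 12.9413.
Normal system: [[11.1814, 6.3279]; [6.3279, 5]]·[k, ln C]ᵀ = [12.9413, 9.0031]ᵀ.
Δ = 11.1814·5 − (6.3279)² = 15.8642; k = (12.9413·5 − 6.3279·9.0031)/15.8642 = 0.48763, ln C = (11.1814·9.0031 − 6.3279·12.9413)/15.8642 = 1.18347, so C = exp(1.18347) = 3.26569.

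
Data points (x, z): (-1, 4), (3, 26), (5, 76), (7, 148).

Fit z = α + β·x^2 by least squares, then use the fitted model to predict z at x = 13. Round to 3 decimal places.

ẑ = 510.143

From the data, Σ1 = 4, Σx^2 = 84, Σx^2·x^2 = 3108.
And Σz = 254, Σx^2·z = 9390.
Normal equations: [[4, 84]; [84, 3108]]·[α, β]ᵀ = [254, 9390]ᵀ.
Determinant 4·3108 − 84² = 5376.
α = (254·3108 − 84·9390)/5376 = 1/8; β = (4·9390 − 84·254)/5376 = 169/56.
At x = 13: ẑ = (1/8)·(1) + (169/56)·(169) = 3571/7.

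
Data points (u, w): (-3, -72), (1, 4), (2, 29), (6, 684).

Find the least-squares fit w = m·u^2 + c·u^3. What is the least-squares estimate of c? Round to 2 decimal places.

Normal-equation sums: Σu^2·u^2 = 1394, Σu^2·u^3 = 7566, Σu^3·u^3 = 47450.
Right-hand side: Σu^2·w = 24096, Σu^3·w = 149924.
AᵀA·[m, c]ᵀ = Aᵀw becomes [[1394, 7566]; [7566, 47450]]·[m, c]ᵀ = [24096, 149924]ᵀ.
det = 1394·47450 − 7566² = 8900944.
m = (24096·47450 − 7566·149924)/8900944 = 86829/85586; c = (1394·149924 − 7566·24096)/8900944 = 3335465/1112618.

c = 3.00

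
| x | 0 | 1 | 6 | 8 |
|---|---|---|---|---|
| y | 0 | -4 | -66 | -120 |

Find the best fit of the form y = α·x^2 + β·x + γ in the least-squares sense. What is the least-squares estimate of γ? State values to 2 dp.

γ = -1.11

Normal-equation sums: Σx^2·x^2 = 5393, Σx^2·x = 729, Σx^2 = 101, Σx·x = 101, Σx = 15, Σ1 = 4.
And Σx^2·y = -10060, Σx·y = -1360, Σy = -190.
So MᵀM·[α, β, γ]ᵀ = Mᵀy: [[5393, 729, 101]; [729, 101, 15]; [101, 15, 4]]·[α, β, γ]ᵀ = [-10060, -1360, -190]ᵀ.
Inverting the 3×3 Gram matrix, [α, β, γ]ᵀ = [-4355/2269, 1255/2269, -2520/2269]ᵀ.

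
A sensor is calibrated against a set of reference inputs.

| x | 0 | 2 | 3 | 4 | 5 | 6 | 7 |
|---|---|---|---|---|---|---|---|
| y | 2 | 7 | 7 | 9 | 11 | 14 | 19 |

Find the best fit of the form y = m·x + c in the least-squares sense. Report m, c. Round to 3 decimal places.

From the data, Σx·x = 139, Σx = 27, Σ1 = 7.
Right-hand side: Σx·y = 343, Σy = 69.
det = 139·7 − 27² = 244.
m = (343·7 − 27·69)/244 = 269/122; c = (139·69 − 27·343)/244 = 165/122.

m = 2.205, c = 1.352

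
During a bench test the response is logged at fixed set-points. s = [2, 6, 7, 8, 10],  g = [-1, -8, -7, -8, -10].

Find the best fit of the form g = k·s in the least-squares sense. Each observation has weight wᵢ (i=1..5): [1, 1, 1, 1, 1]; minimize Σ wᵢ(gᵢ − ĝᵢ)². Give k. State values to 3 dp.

With design matrix A, AᵀWA = [[253]] and AᵀWg = [-263]ᵀ.
Hence k = -263 / 253 ≈ -1.03953.

k = -1.040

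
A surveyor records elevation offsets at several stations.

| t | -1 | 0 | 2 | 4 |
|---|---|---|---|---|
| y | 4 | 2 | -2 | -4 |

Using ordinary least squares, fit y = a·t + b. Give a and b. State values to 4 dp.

The normal equations are: 21·a + 5·b = -24;  5·a + 4·b = 0.
Δ = 21·4 − 5² = 59.
a = ((-24)·4 − 5·0)/59 = -96/59; b = (21·0 − 5·(-24))/59 = 120/59.

a = -1.6271, b = 2.0339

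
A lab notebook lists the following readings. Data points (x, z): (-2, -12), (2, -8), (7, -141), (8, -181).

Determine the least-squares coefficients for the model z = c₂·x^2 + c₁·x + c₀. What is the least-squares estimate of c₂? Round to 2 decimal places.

c₂ = -2.97

Sums needed: Σx^2·x^2 = 6529, Σx^2·x = 855, Σx^2 = 121, Σx·x = 121, Σx = 15, Σ1 = 4.
For Mᵀz: Σx^2·z = -18573, Σx·z = -2427, Σz = -342.
MᵀM·[c₂, c₁, c₀]ᵀ = Mᵀz becomes [[6529, 855, 121]; [855, 121, 15]; [121, 15, 4]]·[c₂, c₁, c₀]ᵀ = [-18573, -2427, -342]ᵀ.
Solving the 3×3 system (Gaussian elimination) gives c₂ = -98/33, c₁ = 8/11, c₀ = 53/33.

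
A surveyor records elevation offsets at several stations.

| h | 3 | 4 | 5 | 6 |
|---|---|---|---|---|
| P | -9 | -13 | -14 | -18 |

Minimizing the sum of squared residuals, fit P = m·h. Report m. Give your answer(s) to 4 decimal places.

With design matrix A, AᵀA = [[86]] and AᵀP = [-257]ᵀ.
m = (-257)/86 = -2.98837.

m = -2.9884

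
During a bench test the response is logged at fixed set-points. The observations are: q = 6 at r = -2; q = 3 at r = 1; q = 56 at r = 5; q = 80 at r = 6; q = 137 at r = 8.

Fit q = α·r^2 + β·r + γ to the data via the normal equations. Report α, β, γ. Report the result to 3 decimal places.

α = 1.990, β = 1.218, γ = 0.264

AᵀA·[α, β, γ]ᵀ = Aᵀq reads: 6034·α + 846·β + 130·γ = 13075;  846·α + 130·β + 18·γ = 1847;  130·α + 18·β + 5·γ = 282.
(Σr^2·r^2 = 6034, Σr^2·r = 846, Σr^2 = 130, Σr·r = 130, Σr = 18, Σ1 = 5, Σr^2·q = 13075, Σr·q = 1847, Σq = 282.)
Row-reducing yields α = 75029/37696, β = 45929/37696, γ = 131/496.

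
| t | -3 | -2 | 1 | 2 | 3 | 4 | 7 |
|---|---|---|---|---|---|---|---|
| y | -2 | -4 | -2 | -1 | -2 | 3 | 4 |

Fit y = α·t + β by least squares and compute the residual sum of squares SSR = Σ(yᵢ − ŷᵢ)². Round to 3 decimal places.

Compute the Gram sums: Σt·t = 92, Σt = 12, Σ1 = 7.
And Σt·y = 44, Σy = -4.
MᵀM·[α, β]ᵀ = Mᵀy becomes [[92, 12]; [12, 7]]·[α, β]ᵀ = [44, -4]ᵀ.
Δ = 92·7 − 12² = 500.
α = (44·7 − 12·(-4))/500 = 89/125; β = (92·(-4) − 12·44)/500 = -224/125.
Residuals: 241/125, -98/125, -23/25, -79/125, -293/125, 243/125, 101/125; SSR = 1938/125.

SSR = 15.504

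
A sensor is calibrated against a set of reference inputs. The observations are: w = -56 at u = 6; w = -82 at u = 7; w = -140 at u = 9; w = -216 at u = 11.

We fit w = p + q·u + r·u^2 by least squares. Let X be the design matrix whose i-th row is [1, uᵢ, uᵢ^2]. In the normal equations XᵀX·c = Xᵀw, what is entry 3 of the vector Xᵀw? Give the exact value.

-43510

Entry 3 ↔ basis u^2, so (Xᵀw)_{3} = Σᵢ (u^2)·wᵢ = (36)·(-56) + (49)·(-82) + (81)·(-140) + (121)·(-216) = -43510.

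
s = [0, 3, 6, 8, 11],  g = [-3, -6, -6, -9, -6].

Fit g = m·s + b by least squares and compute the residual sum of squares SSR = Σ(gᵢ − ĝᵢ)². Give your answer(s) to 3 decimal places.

The normal system AᵀA·[m, b]ᵀ = Aᵀg is [[230, 28]; [28, 5]]·[m, b]ᵀ = [-192, -30]ᵀ.
Eliminating b: 5·(row 1) − 28·(row 2) gives 366·m = 5·(-192) − 28·(-30) = -120, so m = -20/61.
Then b = ((-30) − 28·(-20/61))/5 = -254/61.
Residuals: 71/61, -52/61, 8/61, -135/61, 108/61; SSR = 618/61.

SSR = 10.131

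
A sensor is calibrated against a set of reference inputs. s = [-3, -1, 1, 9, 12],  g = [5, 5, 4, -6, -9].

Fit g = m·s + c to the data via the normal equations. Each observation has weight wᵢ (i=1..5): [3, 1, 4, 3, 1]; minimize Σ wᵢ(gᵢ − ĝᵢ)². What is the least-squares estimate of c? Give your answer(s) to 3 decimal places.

c = 3.504

Compute the Gram sums: Σwᵢ·s·s = 419, Σwᵢ·s = 33, Σwᵢ·1 = 12.
Moment sums: Σwᵢ·s·g = -304, Σwᵢ·g = 9.
Normal equations: [[419, 33]; [33, 12]]·[m, c]ᵀ = [-304, 9]ᵀ.
Determinant 419·12 − 33² = 3939.
m = ((-304)·12 − 33·9)/3939 = -1315/1313; c = (419·9 − 33·(-304))/3939 = 4601/1313.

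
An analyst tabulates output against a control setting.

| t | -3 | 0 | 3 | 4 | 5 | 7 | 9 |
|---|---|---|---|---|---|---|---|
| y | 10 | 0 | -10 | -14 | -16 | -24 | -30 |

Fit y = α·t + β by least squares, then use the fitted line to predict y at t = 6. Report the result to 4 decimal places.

Sums needed: Σt·t = 189, Σt = 25, Σ1 = 7.
Right-hand side: Σt·y = -634, Σy = -84.
So AᵀA·[α, β]ᵀ = Aᵀy: [[189, 25]; [25, 7]]·[α, β]ᵀ = [-634, -84]ᵀ.
Eliminating β: 7·(row 1) − 25·(row 2) gives 698·α = 7·(-634) − 25·(-84) = -2338, so α = -1169/349.
Then β = ((-84) − 25·(-1169/349))/7 = -13/349.
At t = 6: ŷ = (-1169/349)·(6) + (-13/349)·(1) = -7027/349.

ŷ = -20.1347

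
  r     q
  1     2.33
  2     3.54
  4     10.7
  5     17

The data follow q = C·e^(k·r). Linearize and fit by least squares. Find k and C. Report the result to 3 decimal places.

k = 0.508, C = 1.355

Linearized form: ln q = k·r + ln C. From the 4 transformed points,
XᵀX = [[46.0000, 12.0000]; [12.0000, 4]], rhs = [27.0212, 7.3135]ᵀ  (here Σr = 12.0000, Σ(r)² = 46.0000, Σln q = 7.3135, Σr·ln q = 27.0212).
Δ = 46.0000·4 − (12.0000)² = 40.0000; k = (27.0212·4 − 12.0000·7.3135)/40.0000 = 0.50808, ln C = (46.0000·7.3135 − 12.0000·27.0212)/40.0000 = 0.30412, so C = exp(0.30412) = 1.35543.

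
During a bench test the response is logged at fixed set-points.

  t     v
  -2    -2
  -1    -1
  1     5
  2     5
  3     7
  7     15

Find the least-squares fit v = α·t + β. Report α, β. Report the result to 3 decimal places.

Sums needed: Σt·t = 68, Σt = 10, Σ1 = 6.
Moment sums: Σt·v = 146, Σv = 29.
So MᵀM·[α, β]ᵀ = Mᵀv: [[68, 10]; [10, 6]]·[α, β]ᵀ = [146, 29]ᵀ.
Determinant 68·6 − 10² = 308.
α = (146·6 − 10·29)/308 = 293/154; β = (68·29 − 10·146)/308 = 128/77.

α = 1.903, β = 1.662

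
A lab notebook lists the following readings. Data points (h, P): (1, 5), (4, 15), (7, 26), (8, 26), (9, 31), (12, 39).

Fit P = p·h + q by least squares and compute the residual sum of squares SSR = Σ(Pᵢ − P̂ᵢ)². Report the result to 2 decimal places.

Sums needed: Σh·h = 355, Σh = 41, Σ1 = 6.
Right-hand side: Σh·P = 1202, ΣP = 142.
Normal equations: [[355, 41]; [41, 6]]·[p, q]ᵀ = [1202, 142]ᵀ.
Determinant 355·6 − 41² = 449.
p = (1202·6 − 41·142)/449 = 1390/449; q = (355·142 − 41·1202)/449 = 1128/449.
Residuals: -273/449, 47/449, 816/449, -574/449, 281/449, -297/449; SSR = 2760/449.

SSR = 6.15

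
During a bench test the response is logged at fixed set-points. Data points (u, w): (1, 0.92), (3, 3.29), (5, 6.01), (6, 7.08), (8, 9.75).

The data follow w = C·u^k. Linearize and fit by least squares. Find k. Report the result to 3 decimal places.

k = 1.140

With ln wᵢ as the transformed response and ln uᵢ as the regressor:
Σln u = 6.5793, Σ(ln u)² = 11.3317, Σln w = 7.1355, Σln u·ln w = 12.4371.
Normal system: [[11.3317, 6.5793]; [6.5793, 5]]·[k, ln C]ᵀ = [12.4371, 7.1355]ᵀ.
Solving (det = 13.3720): k = 1.13966, ln C = -0.07253.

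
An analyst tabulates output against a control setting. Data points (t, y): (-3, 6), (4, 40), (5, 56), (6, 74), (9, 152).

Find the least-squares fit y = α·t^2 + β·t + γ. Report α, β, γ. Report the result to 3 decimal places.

α = 1.480, β = 3.252, γ = 2.522

Normal-equation sums: Σt^2·t^2 = 8819, Σt^2·t = 1107, Σt^2 = 167, Σt·t = 167, Σt = 21, Σ1 = 5.
And Σt^2·y = 17070, Σt·y = 2234, Σy = 328.
So AᵀA·[α, β, γ]ᵀ = Aᵀy: [[8819, 1107, 167]; [1107, 167, 21]; [167, 21, 5]]·[α, β, γ]ᵀ = [17070, 2234, 328]ᵀ.
Solving the 3×3 system (Gaussian elimination) gives α = 15283/10329, β = 11197/3443, γ = 2368/939.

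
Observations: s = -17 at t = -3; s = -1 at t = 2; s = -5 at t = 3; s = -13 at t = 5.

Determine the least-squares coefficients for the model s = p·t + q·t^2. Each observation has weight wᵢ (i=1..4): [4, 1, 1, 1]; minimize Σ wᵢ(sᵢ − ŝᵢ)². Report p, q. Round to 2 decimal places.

p = 2.39, q = -1.06

From the data, Σwᵢ·t·t = 74, Σwᵢ·t·t^2 = 52, Σwᵢ·t^2·t^2 = 1046.
For XᵀWs: Σwᵢ·t·s = 122, Σwᵢ·t^2·s = -986.
So XᵀWX·[p, q]ᵀ = XᵀWs: [[74, 52]; [52, 1046]]·[p, q]ᵀ = [122, -986]ᵀ.
det = 74·1046 − 52² = 74700.
p = (122·1046 − 52·(-986))/74700 = 4969/2075; q = (74·(-986) − 52·122)/74700 = -2203/2075.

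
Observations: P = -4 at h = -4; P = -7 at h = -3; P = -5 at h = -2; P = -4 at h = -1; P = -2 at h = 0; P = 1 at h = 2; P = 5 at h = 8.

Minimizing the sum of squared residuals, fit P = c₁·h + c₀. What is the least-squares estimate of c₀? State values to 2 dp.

Setting ∂/∂c₁ … = 0 gives: 98·c₁ + 0·c₀ = 93;  0·c₁ + 7·c₀ = -16.
(Σh·h = 98, Σh = 0, Σ1 = 7, Σh·P = 93, ΣP = -16.)
Δ = 98·7 − 0² = 686.
c₁ = (93·7 − 0·(-16))/686 = 93/98; c₀ = (98·(-16) − 0·93)/686 = -16/7.

c₀ = -2.29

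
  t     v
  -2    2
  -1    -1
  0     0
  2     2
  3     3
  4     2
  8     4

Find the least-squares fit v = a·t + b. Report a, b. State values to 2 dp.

Entries of AᵀA: Σt·t = 98, Σt = 14, Σ1 = 7.
Moment sums: Σt·v = 50, Σv = 12.
Normal equations: [[98, 14]; [14, 7]]·[a, b]ᵀ = [50, 12]ᵀ.
Eliminating b: 7·(row 1) − 14·(row 2) gives 490·a = 7·50 − 14·12 = 182, so a = 13/35.
Then b = (12 − 14·(13/35))/7 = 34/35.

a = 0.37, b = 0.97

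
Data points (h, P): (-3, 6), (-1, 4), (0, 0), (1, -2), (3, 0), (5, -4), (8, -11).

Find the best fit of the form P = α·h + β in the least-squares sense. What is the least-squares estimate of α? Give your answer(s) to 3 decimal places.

α = -1.402

With design matrix X, XᵀX = [[109, 13]; [13, 7]] and XᵀP = [-132, -7]ᵀ.
Δ = 109·7 − 13² = 594.
α = ((-132)·7 − 13·(-7))/594 = -833/594; β = (109·(-7) − 13·(-132))/594 = 953/594.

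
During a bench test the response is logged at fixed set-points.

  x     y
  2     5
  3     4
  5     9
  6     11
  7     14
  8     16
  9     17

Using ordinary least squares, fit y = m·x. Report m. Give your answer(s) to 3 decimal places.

m = 1.910

Forming AᵀA = [[268]] and Aᵀy = [512]ᵀ gives AᵀA·[m]ᵀ = Aᵀy.
m = 512/268 = 1.91045.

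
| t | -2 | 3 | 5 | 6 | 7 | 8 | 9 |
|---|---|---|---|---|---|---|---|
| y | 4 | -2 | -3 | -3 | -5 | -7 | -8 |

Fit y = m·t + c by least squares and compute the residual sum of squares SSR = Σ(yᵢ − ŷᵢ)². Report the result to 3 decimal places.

SSR = 3.262

With design matrix M, MᵀM = [[268, 36]; [36, 7]] and Mᵀy = [-210, -24]ᵀ.
Determinant 268·7 − 36² = 580.
m = ((-210)·7 − 36·(-24))/580 = -303/290; c = (268·(-24) − 36·(-210))/580 = 282/145.
Residuals: -1/29, -47/58, 81/290, 192/145, 107/290, -17/29, -157/290; SSR = 473/145.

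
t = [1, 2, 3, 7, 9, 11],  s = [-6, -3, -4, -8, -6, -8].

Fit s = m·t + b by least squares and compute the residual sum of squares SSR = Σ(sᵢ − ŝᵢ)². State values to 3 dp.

Forming XᵀX = [[265, 33]; [33, 6]] and Xᵀs = [-222, -35]ᵀ gives XᵀX·[m, b]ᵀ = Xᵀs.
Δ = 265·6 − 33² = 501.
m = ((-222)·6 − 33·(-35))/501 = -59/167; b = (265·(-35) − 33·(-222))/501 = -1949/501.
Residuals: -880/501, 800/501, 476/501, -820/501, 536/501, -112/501; SSR = 5216/501.

SSR = 10.411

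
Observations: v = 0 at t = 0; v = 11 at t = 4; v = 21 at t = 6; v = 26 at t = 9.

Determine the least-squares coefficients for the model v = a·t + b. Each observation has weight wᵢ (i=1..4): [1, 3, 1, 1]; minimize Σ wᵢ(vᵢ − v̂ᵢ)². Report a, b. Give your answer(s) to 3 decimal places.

a = 3.034, b = -0.322

Compute the Gram sums: Σwᵢ·t·t = 165, Σwᵢ·t = 27, Σwᵢ·1 = 6.
Moment sums: Σwᵢ·t·v = 492, Σwᵢ·v = 80.
Normal equations: [[165, 27]; [27, 6]]·[a, b]ᵀ = [492, 80]ᵀ.
Eliminating b: 6·(row 1) − 27·(row 2) gives 261·a = 6·492 − 27·80 = 792, so a = 88/29.
Then b = (80 − 27·(88/29))/6 = -28/87.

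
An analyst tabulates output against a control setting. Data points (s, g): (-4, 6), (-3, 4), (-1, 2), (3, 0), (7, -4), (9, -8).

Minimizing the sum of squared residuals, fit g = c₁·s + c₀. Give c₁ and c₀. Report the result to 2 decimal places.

The normal system MᵀM·[c₁, c₀]ᵀ = Mᵀg is [[165, 11]; [11, 6]]·[c₁, c₀]ᵀ = [-138, 0]ᵀ.
Determinant 165·6 − 11² = 869.
c₁ = ((-138)·6 − 11·0)/869 = -828/869; c₀ = (165·0 − 11·(-138))/869 = 138/79.

c₁ = -0.95, c₀ = 1.75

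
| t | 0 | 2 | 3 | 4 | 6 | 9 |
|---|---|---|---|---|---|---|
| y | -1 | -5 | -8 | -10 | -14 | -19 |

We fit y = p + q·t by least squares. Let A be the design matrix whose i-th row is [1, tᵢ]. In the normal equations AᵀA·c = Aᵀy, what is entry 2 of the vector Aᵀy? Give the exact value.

-329

Entry 2 ↔ basis t, so (Aᵀy)_{2} = Σᵢ (t)·yᵢ = (0)·(-1) + (2)·(-5) + (3)·(-8) + (4)·(-10) + (6)·(-14) + (9)·(-19) = -329.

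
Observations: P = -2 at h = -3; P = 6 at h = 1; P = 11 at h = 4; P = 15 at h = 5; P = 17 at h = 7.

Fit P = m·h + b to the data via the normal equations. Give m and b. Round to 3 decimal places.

m = 1.947, b = 3.947

Sums needed: Σh·h = 100, Σh = 14, Σ1 = 5.
For XᵀP: Σh·P = 250, ΣP = 47.
Determinant 100·5 − 14² = 304.
m = (250·5 − 14·47)/304 = 37/19; b = (100·47 − 14·250)/304 = 75/19.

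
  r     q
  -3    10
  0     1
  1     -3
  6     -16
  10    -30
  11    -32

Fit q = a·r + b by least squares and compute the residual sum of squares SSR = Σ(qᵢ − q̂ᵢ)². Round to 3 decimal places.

Sums needed: Σr·r = 267, Σr = 25, Σ1 = 6.
For Aᵀq: Σr·q = -781, Σq = -70.
So AᵀA·[a, b]ᵀ = Aᵀq: [[267, 25]; [25, 6]]·[a, b]ᵀ = [-781, -70]ᵀ.
Determinant 267·6 − 25² = 977.
a = ((-781)·6 − 25·(-70))/977 = -2936/977; b = (267·(-70) − 25·(-781))/977 = 835/977.
Residuals: 127/977, 142/977, -830/977, 1149/977, -785/977, 197/977; SSR = 2764/977.

SSR = 2.829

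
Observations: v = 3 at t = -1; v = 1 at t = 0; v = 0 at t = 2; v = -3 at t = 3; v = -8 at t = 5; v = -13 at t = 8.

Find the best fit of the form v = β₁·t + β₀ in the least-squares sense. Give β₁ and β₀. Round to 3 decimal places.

β₁ = -1.812, β₀ = 1.799

XᵀX·[β₁, β₀]ᵀ = Xᵀv reads: 103·β₁ + 17·β₀ = -156;  17·β₁ + 6·β₀ = -20.
(Σt·t = 103, Σt = 17, Σ1 = 6, Σt·v = -156, Σv = -20.)
Eliminating β₀: 6·(row 1) − 17·(row 2) gives 329·β₁ = 6·(-156) − 17·(-20) = -596, so β₁ = -596/329.
Then β₀ = ((-20) − 17·(-596/329))/6 = 592/329.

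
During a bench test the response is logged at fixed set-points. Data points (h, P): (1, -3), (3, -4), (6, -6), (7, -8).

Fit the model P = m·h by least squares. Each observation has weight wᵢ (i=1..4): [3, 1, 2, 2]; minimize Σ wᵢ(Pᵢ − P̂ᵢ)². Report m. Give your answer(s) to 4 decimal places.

The normal system AᵀWA·[m]ᵀ = AᵀWP is [[182]]·[m]ᵀ = [-205]ᵀ.
Hence m = -205 / 182 ≈ -1.12637.

m = -1.1264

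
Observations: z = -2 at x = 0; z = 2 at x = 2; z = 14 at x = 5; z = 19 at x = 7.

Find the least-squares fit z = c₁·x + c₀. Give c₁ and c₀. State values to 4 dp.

c₁ = 3.1552, c₀ = -2.7931

Compute the Gram sums: Σx·x = 78, Σx = 14, Σ1 = 4.
And Σx·z = 207, Σz = 33.
So AᵀA·[c₁, c₀]ᵀ = Aᵀz: [[78, 14]; [14, 4]]·[c₁, c₀]ᵀ = [207, 33]ᵀ.
Eliminating c₀: 4·(row 1) − 14·(row 2) gives 116·c₁ = 4·207 − 14·33 = 366, so c₁ = 183/58.
Then c₀ = (33 − 14·(183/58))/4 = -81/29.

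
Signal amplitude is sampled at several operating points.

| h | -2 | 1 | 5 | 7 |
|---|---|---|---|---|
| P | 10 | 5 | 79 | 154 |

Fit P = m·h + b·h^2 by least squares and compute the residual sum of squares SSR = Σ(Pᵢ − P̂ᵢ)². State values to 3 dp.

The normal equations are: 79·m + 461·b = 1458;  461·m + 3043·b = 9566.
det = 79·3043 − 461² = 27876.
m = (1458·3043 − 461·9566)/27876 = 6692/6969; b = (79·9566 − 461·1458)/27876 = 20894/6969.
Residuals: -502/6969, 7259/6969, -1753/2323, 112/303; SSR = 12518/6969.

SSR = 1.796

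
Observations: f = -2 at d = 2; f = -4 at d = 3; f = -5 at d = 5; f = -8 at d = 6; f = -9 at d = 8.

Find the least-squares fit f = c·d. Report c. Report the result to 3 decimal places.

c = -1.167

Normal-equation sums: Σd·d = 138.
And Σd·f = -161.
XᵀX·[c]ᵀ = Xᵀf becomes [[138]]·[c]ᵀ = [-161]ᵀ.
c = (-161)/138 = -1.16667.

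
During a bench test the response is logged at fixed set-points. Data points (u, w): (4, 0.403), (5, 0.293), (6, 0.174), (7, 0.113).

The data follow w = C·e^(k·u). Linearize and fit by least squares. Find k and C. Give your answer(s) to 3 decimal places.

Linearized form: ln w = k·u + ln C. From the 4 transformed points,
Σu = 22.0000, Σ(u)² = 126.0000, Σln w = -6.0655, Σu·ln w = -35.5280.
Equations: 126.0000·k + 22.0000·ln C = -35.5280;  22.0000·k + 4·ln C = -6.0655.
Slope k = (n·Σu·ln w − Σu·Σln w)/(n·Σ(u)² − (Σu)²) = (4·-35.5280 − 22.0000·-6.0655)/20.0000 = -0.43358; ln C = (Σln w − k·Σu)/n = 0.86830, so C = exp(0.86830) = 2.38286.

k = -0.434, C = 2.383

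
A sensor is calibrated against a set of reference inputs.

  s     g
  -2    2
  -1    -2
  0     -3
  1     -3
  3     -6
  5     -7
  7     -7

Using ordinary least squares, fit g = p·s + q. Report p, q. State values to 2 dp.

Normal-equation sums: Σs·s = 89, Σs = 13, Σ1 = 7.
Right-hand side: Σs·g = -107, Σg = -26.
Eliminating q: 7·(row 1) − 13·(row 2) gives 454·p = 7·(-107) − 13·(-26) = -411, so p = -411/454.
Then q = ((-26) − 13·(-411/454))/7 = -923/454.

p = -0.91, q = -2.03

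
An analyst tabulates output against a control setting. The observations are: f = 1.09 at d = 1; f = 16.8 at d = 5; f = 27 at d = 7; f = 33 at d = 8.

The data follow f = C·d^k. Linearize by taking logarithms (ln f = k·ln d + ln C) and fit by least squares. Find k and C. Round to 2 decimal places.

k = 1.65, C = 1.11

With ln fᵢ as the transformed response and ln dᵢ as the regressor:
Sums: Σln d = 5.6348, Σ(ln d)² = 10.7009, Σln f = 9.6999, Σln d·ln f = 18.2250.
Normal system: [[10.7009, 5.6348]; [5.6348, 4]]·[k, ln C]ᵀ = [18.2250, 9.6999]ᵀ.
Δ = 10.7009·4 − (5.6348)² = 11.0529; k = (18.2250·4 − 5.6348·9.6999)/11.0529 = 1.65054, ln C = (10.7009·9.6999 − 5.6348·18.2250)/11.0529 = 0.09987, so C = exp(0.09987) = 1.10503.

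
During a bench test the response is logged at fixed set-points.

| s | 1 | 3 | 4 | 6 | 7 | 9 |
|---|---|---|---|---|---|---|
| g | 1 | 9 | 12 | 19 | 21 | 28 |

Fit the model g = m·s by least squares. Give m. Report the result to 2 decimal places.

m = 3.07

The normal system MᵀM·[m]ᵀ = Mᵀg is [[192]]·[m]ᵀ = [589]ᵀ.
Hence m = 589 / 192 ≈ 3.06771.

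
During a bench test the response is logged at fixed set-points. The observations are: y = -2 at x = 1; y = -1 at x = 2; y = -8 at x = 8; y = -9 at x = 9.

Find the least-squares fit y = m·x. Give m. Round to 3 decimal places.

The normal equations are: 150·m = -149.
(Σx·x = 150, Σx·y = -149.)
m = (-149)/150 = -0.993333.

m = -0.993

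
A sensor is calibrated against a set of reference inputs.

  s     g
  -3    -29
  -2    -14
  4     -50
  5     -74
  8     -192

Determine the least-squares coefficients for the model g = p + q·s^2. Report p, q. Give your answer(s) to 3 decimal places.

Forming AᵀA = [[5, 118]; [118, 5074]] and Aᵀg = [-359, -15255]ᵀ gives AᵀA·[p, q]ᵀ = Aᵀg.
Determinant 5·5074 − 118² = 11446.
p = ((-359)·5074 − 118·(-15255))/11446 = -182/97; q = (5·(-15255) − 118·(-359))/11446 = -33913/11446.

p = -1.876, q = -2.963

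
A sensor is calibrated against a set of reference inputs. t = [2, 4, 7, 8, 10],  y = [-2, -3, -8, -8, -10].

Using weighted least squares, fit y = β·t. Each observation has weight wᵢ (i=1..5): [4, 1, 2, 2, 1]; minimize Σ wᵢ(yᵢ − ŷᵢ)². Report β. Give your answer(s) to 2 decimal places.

From the data, Σwᵢ·t·t = 358.
And Σwᵢ·t·y = -368.
Hence β = -368 / 358 ≈ -1.02793.

β = -1.03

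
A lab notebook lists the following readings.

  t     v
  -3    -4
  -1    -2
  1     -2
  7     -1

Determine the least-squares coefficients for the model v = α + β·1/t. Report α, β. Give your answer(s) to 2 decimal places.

α = -2.23, β = 0.36

AᵀA·[α, β]ᵀ = Aᵀv reads: 4·α + (-4/21)·β = -9;  (-4/21)·α + (940/441)·β = 25/21.
(Σ1 = 4, Σ1/t = -4/21, Σ1/t·1/t = 940/441, Σv = -9, Σ1/t·v = 25/21.)
det = 4·(940/441) − (-4/21)² = 416/49.
α = ((-9)·(940/441) − (-4/21)·(25/21))/(416/49) = -1045/468; β = (4·(25/21) − (-4/21)·(-9))/(416/49) = 14/39.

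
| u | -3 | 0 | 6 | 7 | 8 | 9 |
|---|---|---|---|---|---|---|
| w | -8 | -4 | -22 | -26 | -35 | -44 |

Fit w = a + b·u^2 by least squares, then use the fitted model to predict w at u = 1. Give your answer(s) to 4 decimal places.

ŵ = -4.1628

The normal equations are: 6·a + 239·b = -139;  239·a + 14435·b = -7942.
(Σ1 = 6, Σu^2 = 239, Σu^2·u^2 = 14435, Σw = -139, Σu^2·w = -7942.)
det = 6·14435 − 239² = 29489.
a = ((-139)·14435 − 239·(-7942))/29489 = -108327/29489; b = (6·(-7942) − 239·(-139))/29489 = -14431/29489.
At u = 1: ŵ = (-108327/29489)·(1) + (-14431/29489)·(1) = -122758/29489.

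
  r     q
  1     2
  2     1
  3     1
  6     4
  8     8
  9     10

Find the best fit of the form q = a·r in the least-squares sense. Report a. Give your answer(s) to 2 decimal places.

a = 0.95

With design matrix X, XᵀX = [[195]] and Xᵀq = [185]ᵀ.
a = 185/195 = 0.948718.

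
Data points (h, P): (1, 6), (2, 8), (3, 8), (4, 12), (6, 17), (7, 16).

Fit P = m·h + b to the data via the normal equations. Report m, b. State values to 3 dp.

m = 1.907, b = 3.857

Normal-equation sums: Σh·h = 115, Σh = 23, Σ1 = 6.
For AᵀP: Σh·P = 308, ΣP = 67.
Determinant 115·6 − 23² = 161.
m = (308·6 − 23·67)/161 = 307/161; b = (115·67 − 23·308)/161 = 27/7.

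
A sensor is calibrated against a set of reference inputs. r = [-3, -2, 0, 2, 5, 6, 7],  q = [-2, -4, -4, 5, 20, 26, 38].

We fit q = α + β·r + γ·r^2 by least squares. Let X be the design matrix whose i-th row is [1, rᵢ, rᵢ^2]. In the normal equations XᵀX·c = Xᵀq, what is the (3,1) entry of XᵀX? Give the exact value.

Row 3 ↔ basis r^2, column 1 ↔ basis 1, so (XᵀX)_{3,1} = Σᵢ r^2 = (9)·(1) + (4)·(1) + (0)·(1) + (4)·(1) + (25)·(1) + (36)·(1) + (49)·(1) = 127.

127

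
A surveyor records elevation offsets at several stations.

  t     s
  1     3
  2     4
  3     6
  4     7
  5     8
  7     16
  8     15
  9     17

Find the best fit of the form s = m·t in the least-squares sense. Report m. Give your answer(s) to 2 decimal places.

m = 1.94

Entries of AᵀA: Σt·t = 249.
Right-hand side: Σt·s = 482.
m = 482/249 = 1.93574.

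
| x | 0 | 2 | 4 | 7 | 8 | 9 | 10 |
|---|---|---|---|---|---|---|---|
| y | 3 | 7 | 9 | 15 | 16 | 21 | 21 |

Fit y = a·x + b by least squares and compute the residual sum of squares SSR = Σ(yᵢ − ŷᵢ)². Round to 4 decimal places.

SSR = 6.9431

Compute the Gram sums: Σx·x = 314, Σx = 40, Σ1 = 7.
And Σx·y = 682, Σy = 92.
Eliminating b: 7·(row 1) − 40·(row 2) gives 598·a = 7·682 − 40·92 = 1094, so a = 547/299.
Then b = (92 − 40·(547/299))/7 = 804/299.
Residuals: 93/299, 15/23, -301/299, -148/299, -396/299, 24/13, 5/299; SSR = 2076/299.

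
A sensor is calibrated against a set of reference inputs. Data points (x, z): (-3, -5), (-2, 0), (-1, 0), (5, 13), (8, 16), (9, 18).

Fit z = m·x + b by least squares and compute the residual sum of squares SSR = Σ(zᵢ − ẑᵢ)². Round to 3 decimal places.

SSR = 9.028

AᵀA·[m, b]ᵀ = Aᵀz reads: 184·m + 16·b = 370;  16·m + 6·b = 42.
(Σx·x = 184, Σx = 16, Σ1 = 6, Σx·z = 370, Σz = 42.)
det = 184·6 − 16² = 848.
m = (370·6 − 16·42)/848 = 387/212; b = (184·42 − 16·370)/848 = 113/53.
Residuals: -351/212, 161/106, -65/212, 369/212, -39/53, -119/212; SSR = 957/106.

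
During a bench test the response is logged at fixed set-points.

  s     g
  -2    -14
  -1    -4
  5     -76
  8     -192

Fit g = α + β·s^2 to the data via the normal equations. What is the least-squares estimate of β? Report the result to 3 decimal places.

From the data, Σ1 = 4, Σs^2 = 94, Σs^2·s^2 = 4738.
And Σg = -286, Σs^2·g = -14248.
MᵀM·[α, β]ᵀ = Mᵀg becomes [[4, 94]; [94, 4738]]·[α, β]ᵀ = [-286, -14248]ᵀ.
det = 4·4738 − 94² = 10116.
α = ((-286)·4738 − 94·(-14248))/10116 = -1313/843; β = (4·(-14248) − 94·(-286))/10116 = -2509/843.

β = -2.976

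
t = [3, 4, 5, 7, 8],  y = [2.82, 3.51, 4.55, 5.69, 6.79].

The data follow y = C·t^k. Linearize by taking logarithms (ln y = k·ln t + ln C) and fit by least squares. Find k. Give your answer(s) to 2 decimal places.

k = 0.88

Linearized form: ln y = k·ln t + ln C. From the 5 transformed points,
Over the data: Σln t = 8.1197, Σ(ln t)² = 13.8297, Σln y = 7.4616, Σln t·ln y = 12.6846.
Normal system: [[13.8297, 8.1197]; [8.1197, 5]]·[k, ln C]ᵀ = [12.6846, 7.4616]ᵀ.
Slope k = (n·Σln t·ln y − Σln t·Σln y)/(n·Σ(ln t)² − (Σln t)²) = (5·12.6846 − 8.1197·7.4616)/3.2190 = 0.88120; ln C = (Σln y − k·Σln t)/n = 0.06131.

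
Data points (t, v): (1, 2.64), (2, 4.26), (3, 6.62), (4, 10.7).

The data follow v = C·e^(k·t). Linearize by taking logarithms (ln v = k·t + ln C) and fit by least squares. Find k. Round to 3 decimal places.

k = 0.464

Linearized form: ln v = k·t + ln C. From the 4 transformed points,
Σt = 10.0000, Σ(t)² = 30.0000, Σln v = 6.6804, Σt·ln v = 19.0206.
Equations: 30.0000·k + 10.0000·ln C = 19.0206;  10.0000·k + 4·ln C = 6.6804.
Solving (det = 20.0000): k = 0.46392, ln C = 0.51029.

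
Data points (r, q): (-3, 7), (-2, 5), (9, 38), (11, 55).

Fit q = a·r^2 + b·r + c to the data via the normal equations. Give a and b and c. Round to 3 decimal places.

a = 0.422, b = 0.053, c = 3.388

The normal system MᵀM·[a, b, c]ᵀ = Mᵀq is [[21299, 2025, 215]; [2025, 215, 15]; [215, 15, 4]]·[a, b, c]ᵀ = [9816, 916, 105]ᵀ.
Row-reducing yields a = 10341/24524, b = 6443/122620, c = 41547/12262.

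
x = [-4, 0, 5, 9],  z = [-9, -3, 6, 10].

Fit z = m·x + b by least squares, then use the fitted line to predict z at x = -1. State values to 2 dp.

ẑ = -4.27

Normal-equation sums: Σx·x = 122, Σx = 10, Σ1 = 4.
Right-hand side: Σx·z = 156, Σz = 4.
Normal equations: [[122, 10]; [10, 4]]·[m, b]ᵀ = [156, 4]ᵀ.
Δ = 122·4 − 10² = 388.
m = (156·4 − 10·4)/388 = 146/97; b = (122·4 − 10·156)/388 = -268/97.
At x = -1: ẑ = (146/97)·(-1) + (-268/97)·(1) = -414/97.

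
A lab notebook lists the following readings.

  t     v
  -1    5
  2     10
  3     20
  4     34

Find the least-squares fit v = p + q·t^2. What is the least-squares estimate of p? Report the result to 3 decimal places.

The normal equations are: 4·p + 30·q = 69;  30·p + 354·q = 769.
Δ = 4·354 − 30² = 516.
p = (69·354 − 30·769)/516 = 113/43; q = (4·769 − 30·69)/516 = 503/258.

p = 2.628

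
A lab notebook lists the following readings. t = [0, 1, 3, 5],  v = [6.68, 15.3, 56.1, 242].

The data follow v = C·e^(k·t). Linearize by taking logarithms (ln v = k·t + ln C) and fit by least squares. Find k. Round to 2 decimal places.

k = 0.71

With ln vᵢ as the transformed response and tᵢ as the regressor:
Σt = 9.0000, Σ(t)² = 35.0000, Σln v = 14.1430, Σt·ln v = 42.2539.
Equations: 35.0000·k + 9.0000·ln C = 42.2539;  9.0000·k + 4·ln C = 14.1430.
Slope k = (n·Σt·ln v − Σt·Σln v)/(n·Σ(t)² − (Σt)²) = (4·42.2539 − 9.0000·14.1430)/59.0000 = 0.70726; ln C = (Σln v − k·Σt)/n = 1.94442.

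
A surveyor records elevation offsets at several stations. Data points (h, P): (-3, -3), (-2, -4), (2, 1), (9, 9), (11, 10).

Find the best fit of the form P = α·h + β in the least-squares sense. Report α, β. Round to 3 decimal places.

α = 1.029, β = -0.897

Normal-equation sums: Σh·h = 219, Σh = 17, Σ1 = 5.
Moment sums: Σh·P = 210, ΣP = 13.
So AᵀA·[α, β]ᵀ = AᵀP: [[219, 17]; [17, 5]]·[α, β]ᵀ = [210, 13]ᵀ.
Eliminating β: 5·(row 1) − 17·(row 2) gives 806·α = 5·210 − 17·13 = 829, so α = 829/806.
Then β = (13 − 17·(829/806))/5 = -723/806.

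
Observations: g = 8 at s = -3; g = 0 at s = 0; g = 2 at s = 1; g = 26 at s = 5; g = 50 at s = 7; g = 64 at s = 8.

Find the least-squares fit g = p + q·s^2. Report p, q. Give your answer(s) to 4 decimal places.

The normal equations are: 6·p + 148·q = 150;  148·p + 7204·q = 7270.
(Σ1 = 6, Σs^2 = 148, Σs^2·s^2 = 7204, Σg = 150, Σs^2·g = 7270.)
det = 6·7204 − 148² = 21320.
p = (150·7204 − 148·7270)/21320 = 116/533; q = (6·7270 − 148·150)/21320 = 1071/1066.

p = 0.2176, q = 1.0047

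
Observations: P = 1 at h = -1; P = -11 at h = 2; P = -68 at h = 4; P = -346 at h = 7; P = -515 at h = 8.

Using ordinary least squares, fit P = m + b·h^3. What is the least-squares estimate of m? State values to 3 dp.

m = -2.219

Normal-equation sums: Σ1 = 5, Σh^3 = 926, Σh^3·h^3 = 383954.
And ΣP = -939, Σh^3·P = -386799.
Normal equations: [[5, 926]; [926, 383954]]·[m, b]ᵀ = [-939, -386799]ᵀ.
Δ = 5·383954 − 926² = 1062294.
m = ((-939)·383954 − 926·(-386799))/1062294 = -392822/177049; b = (5·(-386799) − 926·(-939))/1062294 = -354827/354098.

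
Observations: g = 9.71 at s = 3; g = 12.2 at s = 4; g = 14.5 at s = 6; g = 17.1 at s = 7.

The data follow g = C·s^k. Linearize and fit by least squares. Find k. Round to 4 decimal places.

k = 0.6213

With ln gᵢ as the transformed response and ln sᵢ as the regressor:
Σln s = 6.2226, Σ(ln s)² = 10.1257, Σln g = 10.2878, Σln s·ln g = 16.2811.
Equations: 10.1257·k + 6.2226·ln C = 16.2811;  6.2226·k + 4·ln C = 10.2878.
Solving (det = 1.7825): k = 0.62135, ln C = 1.60536.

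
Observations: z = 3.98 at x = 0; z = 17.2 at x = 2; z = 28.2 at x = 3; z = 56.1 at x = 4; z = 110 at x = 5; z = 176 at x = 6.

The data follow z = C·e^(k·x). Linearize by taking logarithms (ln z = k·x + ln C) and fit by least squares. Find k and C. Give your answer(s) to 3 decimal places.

k = 0.634, C = 4.321

Taking logs, ln z = k·x + ln C, so regress ln z on x.
Σx = 20.0000, Σ(x)² = 90.0000, Σln z = 21.4636, Σx·ln z = 86.3416.
Equations: 90.0000·k + 20.0000·ln C = 86.3416;  20.0000·k + 6·ln C = 21.4636.
Δ = 90.0000·6 − (20.0000)² = 140.0000; k = (86.3416·6 − 20.0000·21.4636)/140.0000 = 0.63413, ln C = (90.0000·21.4636 − 20.0000·86.3416)/140.0000 = 1.46352, so C = exp(1.46352) = 4.32113.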